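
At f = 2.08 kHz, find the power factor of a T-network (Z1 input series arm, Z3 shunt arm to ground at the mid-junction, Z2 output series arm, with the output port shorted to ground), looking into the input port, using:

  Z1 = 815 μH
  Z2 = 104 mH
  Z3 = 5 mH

Step 1 — Angular frequency: ω = 2π·f = 2π·2080 = 1.307e+04 rad/s.
Step 2 — Component impedances:
  Z1: Z = jωL = j·1.307e+04·0.000815 = 0 + j10.65 Ω
  Z2: Z = jωL = j·1.307e+04·0.104 = 0 + j1359 Ω
  Z3: Z = jωL = j·1.307e+04·0.005 = 0 + j65.35 Ω
Step 3 — With the output port shorted to ground, the output series arm Z2 runs from the junction to ground; the shunt arm Z3 also runs from the junction to ground. They appear in parallel: Z3 || Z2 = 0 + j62.35 Ω.
Step 4 — Series with input arm Z1: Z_in = Z1 + (Z3 || Z2) = 0 + j73 Ω = 73∠90.0° Ω.
Step 5 — Power factor: PF = cos(φ) = Re(Z)/|Z| = 0/73 = 0.
Step 6 — Type: Im(Z) = 73 ⇒ lagging (phase φ = 90.0°).

PF = 0 (lagging, φ = 90.0°)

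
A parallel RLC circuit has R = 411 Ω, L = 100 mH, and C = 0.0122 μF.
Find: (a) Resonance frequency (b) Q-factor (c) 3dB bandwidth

Step 1 — Resonance: ω₀ = 1/√(LC) = 1/√(0.1·1.22e-08) = 2.863e+04 rad/s.
Step 2 — f₀ = ω₀/(2π) = 4557 Hz.
Step 3 — Parallel Q: Q = R/(ω₀L) = 411/(2.863e+04·0.1) = 0.1436.
Step 4 — Bandwidth: Δω = ω₀/Q = 1.994e+05 rad/s; BW = Δω/(2π) = 3.174e+04 Hz.

(a) f₀ = 4557 Hz  (b) Q = 0.1436  (c) BW = 3.174e+04 Hz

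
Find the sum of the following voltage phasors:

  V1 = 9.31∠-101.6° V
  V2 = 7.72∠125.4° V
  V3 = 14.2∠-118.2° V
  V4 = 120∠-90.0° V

Step 1 — Convert each phasor to rectangular form:
  V1 = 9.31·(cos(-101.6°) + j·sin(-101.6°)) = -1.872 - j9.12 V
  V2 = 7.72·(cos(125.4°) + j·sin(125.4°)) = -4.472 + j6.293 V
  V3 = 14.2·(cos(-118.2°) + j·sin(-118.2°)) = -6.71 - j12.51 V
  V4 = 120·(cos(-90.0°) + j·sin(-90.0°)) = 0 - j120 V
Step 2 — Sum components: V_total = -13.05 - j135.3 V.
Step 3 — Convert to polar: |V_total| = 136 V, ∠V_total = -95.5°.

V_total = 136∠-95.5° V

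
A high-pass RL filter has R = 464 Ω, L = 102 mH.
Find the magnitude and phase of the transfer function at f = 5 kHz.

Step 1 — Angular frequency: ω = 2π·5000 = 3.142e+04 rad/s.
Step 2 — Transfer function: H(jω) = jωL/(R + jωL).
Step 3 — Numerator jωL = j·3204; denominator R + jωL = 464 + j3204.
Step 4 — H = 0.9795 + j0.1418.
Step 5 — Magnitude: |H| = 0.9897 (-0.1 dB); phase: φ = 8.2°.

|H| = 0.9897 (-0.1 dB), φ = 8.2°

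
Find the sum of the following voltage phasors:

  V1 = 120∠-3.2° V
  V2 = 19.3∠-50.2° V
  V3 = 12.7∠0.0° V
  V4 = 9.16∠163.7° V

Step 1 — Convert each phasor to rectangular form:
  V1 = 120·(cos(-3.2°) + j·sin(-3.2°)) = 119.8 - j6.699 V
  V2 = 19.3·(cos(-50.2°) + j·sin(-50.2°)) = 12.35 - j14.83 V
  V3 = 12.7·(cos(0.0°) + j·sin(0.0°)) = 12.7 V
  V4 = 9.16·(cos(163.7°) + j·sin(163.7°)) = -8.792 + j2.571 V
Step 2 — Sum components: V_total = 136.1 - j18.96 V.
Step 3 — Convert to polar: |V_total| = 137.4 V, ∠V_total = -7.9°.

V_total = 137.4∠-7.9° V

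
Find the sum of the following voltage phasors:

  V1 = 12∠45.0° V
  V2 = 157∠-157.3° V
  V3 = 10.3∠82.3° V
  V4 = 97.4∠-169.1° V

Step 1 — Convert each phasor to rectangular form:
  V1 = 12·(cos(45.0°) + j·sin(45.0°)) = 8.485 + j8.485 V
  V2 = 157·(cos(-157.3°) + j·sin(-157.3°)) = -144.8 - j60.59 V
  V3 = 10.3·(cos(82.3°) + j·sin(82.3°)) = 1.38 + j10.21 V
  V4 = 97.4·(cos(-169.1°) + j·sin(-169.1°)) = -95.64 - j18.42 V
Step 2 — Sum components: V_total = -230.6 - j60.31 V.
Step 3 — Convert to polar: |V_total| = 238.4 V, ∠V_total = -165.3°.

V_total = 238.4∠-165.3° V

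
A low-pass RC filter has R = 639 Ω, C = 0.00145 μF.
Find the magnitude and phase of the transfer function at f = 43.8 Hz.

Step 1 — Angular frequency: ω = 2π·43.8 = 275.2 rad/s.
Step 2 — Transfer function: H(jω) = 1/(1 + jωRC).
Step 3 — Denominator: 1 + jωRC = 1 + j·275.2·639·1.45e-09 = 1 + j0.000255.
Step 4 — H = 1 - j0.000255.
Step 5 — Magnitude: |H| = 1 (-0.0 dB); phase: φ = -0.0°.

|H| = 1 (-0.0 dB), φ = -0.0°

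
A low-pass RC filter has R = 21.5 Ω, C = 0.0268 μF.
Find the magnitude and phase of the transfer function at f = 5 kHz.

Step 1 — Angular frequency: ω = 2π·5000 = 3.142e+04 rad/s.
Step 2 — Transfer function: H(jω) = 1/(1 + jωRC).
Step 3 — Denominator: 1 + jωRC = 1 + j·3.142e+04·21.5·2.68e-08 = 1 + j0.0181.
Step 4 — H = 0.9997 - j0.0181.
Step 5 — Magnitude: |H| = 0.9998 (-0.0 dB); phase: φ = -1.0°.

|H| = 0.9998 (-0.0 dB), φ = -1.0°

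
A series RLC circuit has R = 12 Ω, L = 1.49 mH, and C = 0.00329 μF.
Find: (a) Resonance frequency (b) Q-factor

Step 1 — Resonance condition Im(Z)=0 gives ω₀ = 1/√(LC).
Step 2 — ω₀ = 1/√(0.00149·3.29e-09) = 4.517e+05 rad/s.
Step 3 — f₀ = ω₀/(2π) = 7.188e+04 Hz.
Step 4 — Series Q: Q = ω₀L/R = 4.517e+05·0.00149/12 = 56.08.

(a) f₀ = 7.188e+04 Hz  (b) Q = 56.08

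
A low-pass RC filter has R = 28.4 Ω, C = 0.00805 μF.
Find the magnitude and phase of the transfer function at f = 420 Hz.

Step 1 — Angular frequency: ω = 2π·420 = 2639 rad/s.
Step 2 — Transfer function: H(jω) = 1/(1 + jωRC).
Step 3 — Denominator: 1 + jωRC = 1 + j·2639·28.4·8.05e-09 = 1 + j0.0006033.
Step 4 — H = 1 - j0.0006033.
Step 5 — Magnitude: |H| = 1 (-0.0 dB); phase: φ = -0.0°.

|H| = 1 (-0.0 dB), φ = -0.0°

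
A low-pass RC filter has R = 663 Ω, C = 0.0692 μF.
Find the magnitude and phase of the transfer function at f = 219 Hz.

Step 1 — Angular frequency: ω = 2π·219 = 1376 rad/s.
Step 2 — Transfer function: H(jω) = 1/(1 + jωRC).
Step 3 — Denominator: 1 + jωRC = 1 + j·1376·663·6.92e-08 = 1 + j0.06313.
Step 4 — H = 0.996 - j0.06288.
Step 5 — Magnitude: |H| = 0.998 (-0.0 dB); phase: φ = -3.6°.

|H| = 0.998 (-0.0 dB), φ = -3.6°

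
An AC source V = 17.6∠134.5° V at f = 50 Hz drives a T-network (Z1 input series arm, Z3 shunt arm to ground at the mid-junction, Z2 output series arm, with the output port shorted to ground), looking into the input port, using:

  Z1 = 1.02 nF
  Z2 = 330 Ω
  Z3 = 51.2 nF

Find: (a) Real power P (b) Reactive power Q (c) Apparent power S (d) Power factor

Step 1 — Angular frequency: ω = 2π·f = 2π·50 = 314.2 rad/s.
Step 2 — Component impedances:
  Z1: Z = 1/(jωC) = -j/(ω·C) = 0 - j3.121e+06 Ω
  Z2: Z = R = 330 Ω
  Z3: Z = 1/(jωC) = -j/(ω·C) = 0 - j6.217e+04 Ω
Step 3 — With the output port shorted to ground, the output series arm Z2 runs from the junction to ground; the shunt arm Z3 also runs from the junction to ground. They appear in parallel: Z3 || Z2 = 330 - j1.752 Ω.
Step 4 — Series with input arm Z1: Z_in = Z1 + (Z3 || Z2) = 330 - j3.121e+06 Ω = 3.121e+06∠-90.0° Ω.
Step 5 — Source phasor: V = 17.6∠134.5° V = -12.34 + j12.55 V.
Step 6 — Current: I = V / Z = -4.023e-06 - j3.953e-06 A = 5.64e-06∠-135.5° A.
Step 7 — Complex power: S = V·I* = 1.05e-08 - j9.926e-05 VA.
Step 8 — Real power: P = Re(S) = 1.05e-08 W.
Step 9 — Reactive power: Q = Im(S) = -9.926e-05 VAR.
Step 10 — Apparent power: |S| = 9.926e-05 VA.
Step 11 — Power factor: PF = P/|S| = 0.0001057 (leading).

(a) P = 1.05e-08 W  (b) Q = -9.926e-05 VAR  (c) S = 9.926e-05 VA  (d) PF = 0.0001057 (leading)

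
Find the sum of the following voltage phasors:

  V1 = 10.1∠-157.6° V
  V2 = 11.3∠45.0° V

Step 1 — Convert each phasor to rectangular form:
  V1 = 10.1·(cos(-157.6°) + j·sin(-157.6°)) = -9.338 - j3.849 V
  V2 = 11.3·(cos(45.0°) + j·sin(45.0°)) = 7.99 + j7.99 V
Step 2 — Sum components: V_total = -1.348 + j4.141 V.
Step 3 — Convert to polar: |V_total| = 4.355 V, ∠V_total = 108.0°.

V_total = 4.355∠108.0° V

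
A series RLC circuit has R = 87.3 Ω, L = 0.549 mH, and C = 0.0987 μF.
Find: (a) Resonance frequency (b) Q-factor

Step 1 — Resonance condition Im(Z)=0 gives ω₀ = 1/√(LC).
Step 2 — ω₀ = 1/√(0.000549·9.87e-08) = 1.358e+05 rad/s.
Step 3 — f₀ = ω₀/(2π) = 2.162e+04 Hz.
Step 4 — Series Q: Q = ω₀L/R = 1.358e+05·0.000549/87.3 = 0.8543.

(a) f₀ = 2.162e+04 Hz  (b) Q = 0.8543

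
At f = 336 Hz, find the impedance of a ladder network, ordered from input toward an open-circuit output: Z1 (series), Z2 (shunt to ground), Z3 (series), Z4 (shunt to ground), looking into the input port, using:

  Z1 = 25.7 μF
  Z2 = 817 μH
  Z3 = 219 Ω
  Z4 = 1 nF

Step 1 — Angular frequency: ω = 2π·f = 2π·336 = 2111 rad/s.
Step 2 — Component impedances:
  Z1: Z = 1/(jωC) = -j/(ω·C) = 0 - j18.43 Ω
  Z2: Z = jωL = j·2111·0.000817 = 0 + j1.725 Ω
  Z3: Z = R = 219 Ω
  Z4: Z = 1/(jωC) = -j/(ω·C) = 0 - j4.737e+05 Ω
Step 3 — Ladder network (open output): work backward from the far end, alternating series and parallel combinations. Z_in = 0 - j16.71 Ω = 16.71∠-90.0° Ω.

Z = 0 - j16.71 Ω = 16.71∠-90.0° Ω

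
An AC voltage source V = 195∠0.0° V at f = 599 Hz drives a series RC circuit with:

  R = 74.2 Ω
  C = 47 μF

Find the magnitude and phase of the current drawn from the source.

Step 1 — Angular frequency: ω = 2π·f = 2π·599 = 3764 rad/s.
Step 2 — Component impedances:
  R: Z = R = 74.2 Ω
  C: Z = 1/(jωC) = -j/(ω·C) = 0 - j5.653 Ω
Step 3 — Series combination: Z_total = R + C = 74.2 - j5.653 Ω = 74.42∠-4.4° Ω.
Step 4 — Source phasor: V = 195∠0.0° V = 195 V.
Step 5 — Ohm's law: I = V / Z_total = (195) / (74.2 - j5.653) = 2.613 + j0.1991 A.
Step 6 — Convert to polar: |I| = 2.62 A, ∠I = 4.4°.

I = 2.62∠4.4° A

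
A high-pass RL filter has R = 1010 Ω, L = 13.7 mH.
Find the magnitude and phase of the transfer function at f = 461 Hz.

Step 1 — Angular frequency: ω = 2π·461 = 2897 rad/s.
Step 2 — Transfer function: H(jω) = jωL/(R + jωL).
Step 3 — Numerator jωL = j·39.68; denominator R + jωL = 1010 + j39.68.
Step 4 — H = 0.001541 + j0.03923.
Step 5 — Magnitude: |H| = 0.03926 (-28.1 dB); phase: φ = 87.8°.

|H| = 0.03926 (-28.1 dB), φ = 87.8°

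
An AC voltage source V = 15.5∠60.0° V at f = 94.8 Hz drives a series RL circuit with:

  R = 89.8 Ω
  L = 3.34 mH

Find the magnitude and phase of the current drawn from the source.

Step 1 — Angular frequency: ω = 2π·f = 2π·94.8 = 595.6 rad/s.
Step 2 — Component impedances:
  R: Z = R = 89.8 Ω
  L: Z = jωL = j·595.6·0.00334 = 0 + j1.989 Ω
Step 3 — Series combination: Z_total = R + L = 89.8 + j1.989 Ω = 89.82∠1.3° Ω.
Step 4 — Source phasor: V = 15.5∠60.0° V = 7.75 + j13.42 V.
Step 5 — Ohm's law: I = V / Z_total = (7.75 + j13.42) / (89.8 + j1.989) = 0.08957 + j0.1475 A.
Step 6 — Convert to polar: |I| = 0.1726 A, ∠I = 58.7°.

I = 0.1726∠58.7° A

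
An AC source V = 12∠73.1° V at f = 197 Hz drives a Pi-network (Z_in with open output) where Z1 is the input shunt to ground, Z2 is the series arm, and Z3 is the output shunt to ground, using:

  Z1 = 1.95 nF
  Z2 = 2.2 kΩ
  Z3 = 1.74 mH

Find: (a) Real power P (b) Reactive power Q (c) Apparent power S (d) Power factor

Step 1 — Angular frequency: ω = 2π·f = 2π·197 = 1238 rad/s.
Step 2 — Component impedances:
  Z1: Z = 1/(jωC) = -j/(ω·C) = 0 - j4.143e+05 Ω
  Z2: Z = R = 2200 Ω
  Z3: Z = jωL = j·1238·0.00174 = 0 + j2.154 Ω
Step 3 — With open output, the series arm Z2 and the output shunt Z3 appear in series to ground: Z2 + Z3 = 2200 + j2.154 Ω.
Step 4 — Parallel with input shunt Z1: Z_in = Z1 || (Z2 + Z3) = 2200 - j9.528 Ω = 2200∠-0.2° Ω.
Step 5 — Source phasor: V = 12∠73.1° V = 3.488 + j11.48 V.
Step 6 — Current: I = V / Z = 0.001563 + j0.005226 A = 0.005455∠73.3° A.
Step 7 — Complex power: S = V·I* = 0.06545 - j0.0002835 VA.
Step 8 — Real power: P = Re(S) = 0.06545 W.
Step 9 — Reactive power: Q = Im(S) = -0.0002835 VAR.
Step 10 — Apparent power: |S| = 0.06546 VA.
Step 11 — Power factor: PF = P/|S| = 1 (leading).

(a) P = 0.06545 W  (b) Q = -0.0002835 VAR  (c) S = 0.06546 VA  (d) PF = 1 (leading)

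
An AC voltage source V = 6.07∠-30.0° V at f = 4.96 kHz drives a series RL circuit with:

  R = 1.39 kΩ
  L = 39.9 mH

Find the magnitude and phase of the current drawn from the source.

Step 1 — Angular frequency: ω = 2π·f = 2π·4960 = 3.116e+04 rad/s.
Step 2 — Component impedances:
  R: Z = R = 1390 Ω
  L: Z = jωL = j·3.116e+04·0.0399 = 0 + j1243 Ω
Step 3 — Series combination: Z_total = R + L = 1390 + j1243 Ω = 1865∠41.8° Ω.
Step 4 — Source phasor: V = 6.07∠-30.0° V = 5.257 - j3.035 V.
Step 5 — Ohm's law: I = V / Z_total = (5.257 - j3.035) / (1390 + j1243) = 0.001016 - j0.003092 A.
Step 6 — Convert to polar: |I| = 0.003255 A, ∠I = -71.8°.

I = 0.003255∠-71.8° A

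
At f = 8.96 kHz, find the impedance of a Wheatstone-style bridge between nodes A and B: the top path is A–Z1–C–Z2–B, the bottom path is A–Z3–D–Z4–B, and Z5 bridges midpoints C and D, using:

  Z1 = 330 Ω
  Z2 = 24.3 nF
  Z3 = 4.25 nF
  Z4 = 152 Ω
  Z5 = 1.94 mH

Step 1 — Angular frequency: ω = 2π·f = 2π·8960 = 5.63e+04 rad/s.
Step 2 — Component impedances:
  Z1: Z = R = 330 Ω
  Z2: Z = 1/(jωC) = -j/(ω·C) = 0 - j731 Ω
  Z3: Z = 1/(jωC) = -j/(ω·C) = 0 - j4179 Ω
  Z4: Z = R = 152 Ω
  Z5: Z = jωL = j·5.63e+04·0.00194 = 0 + j109.2 Ω
Step 3 — Bridge requires nodal analysis (the Z5 bridge couples midpoints C and D, so the two paths cannot be reduced to a simple series/parallel combination). Setting node B to ground and injecting 1 A at node A, the 3-node admittance system at A, C, D solves to V_A = Z_AB = 547.3 + j50.07 Ω = 549.6∠5.2° Ω.

Z = 547.3 + j50.07 Ω = 549.6∠5.2° Ω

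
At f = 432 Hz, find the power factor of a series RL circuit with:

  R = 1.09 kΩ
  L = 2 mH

Step 1 — Angular frequency: ω = 2π·f = 2π·432 = 2714 rad/s.
Step 2 — Component impedances:
  R: Z = R = 1090 Ω
  L: Z = jωL = j·2714·0.002 = 0 + j5.429 Ω
Step 3 — Series combination: Z_total = R + L = 1090 + j5.429 Ω = 1090∠0.3° Ω.
Step 4 — Power factor: PF = cos(φ) = Re(Z)/|Z| = 1090/1090 = 1.
Step 5 — Type: Im(Z) = 5.429 ⇒ lagging (phase φ = 0.3°).

PF = 1 (lagging, φ = 0.3°)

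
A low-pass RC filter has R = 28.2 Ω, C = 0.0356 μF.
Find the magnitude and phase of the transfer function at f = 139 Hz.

Step 1 — Angular frequency: ω = 2π·139 = 873.4 rad/s.
Step 2 — Transfer function: H(jω) = 1/(1 + jωRC).
Step 3 — Denominator: 1 + jωRC = 1 + j·873.4·28.2·3.56e-08 = 1 + j0.0008768.
Step 4 — H = 1 - j0.0008768.
Step 5 — Magnitude: |H| = 1 (-0.0 dB); phase: φ = -0.1°.

|H| = 1 (-0.0 dB), φ = -0.1°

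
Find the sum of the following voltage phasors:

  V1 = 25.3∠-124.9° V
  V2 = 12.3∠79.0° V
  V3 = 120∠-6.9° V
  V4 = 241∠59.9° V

Step 1 — Convert each phasor to rectangular form:
  V1 = 25.3·(cos(-124.9°) + j·sin(-124.9°)) = -14.48 - j20.75 V
  V2 = 12.3·(cos(79.0°) + j·sin(79.0°)) = 2.347 + j12.07 V
  V3 = 120·(cos(-6.9°) + j·sin(-6.9°)) = 119.1 - j14.42 V
  V4 = 241·(cos(59.9°) + j·sin(59.9°)) = 120.9 + j208.5 V
Step 2 — Sum components: V_total = 227.9 + j185.4 V.
Step 3 — Convert to polar: |V_total| = 293.8 V, ∠V_total = 39.1°.

V_total = 293.8∠39.1° V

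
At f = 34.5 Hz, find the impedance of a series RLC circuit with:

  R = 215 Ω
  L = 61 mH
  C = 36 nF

Step 1 — Angular frequency: ω = 2π·f = 2π·34.5 = 216.8 rad/s.
Step 2 — Component impedances:
  R: Z = R = 215 Ω
  L: Z = jωL = j·216.8·0.061 = 0 + j13.22 Ω
  C: Z = 1/(jωC) = -j/(ω·C) = 0 - j1.281e+05 Ω
Step 3 — Series combination: Z_total = R + L + C = 215 - j1.281e+05 Ω = 1.281e+05∠-89.9° Ω.

Z = 215 - j1.281e+05 Ω = 1.281e+05∠-89.9° Ω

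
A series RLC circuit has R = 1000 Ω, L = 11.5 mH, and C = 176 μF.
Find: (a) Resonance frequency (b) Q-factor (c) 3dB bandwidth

Step 1 — Resonance condition Im(Z)=0 gives ω₀ = 1/√(LC).
Step 2 — ω₀ = 1/√(0.0115·0.000176) = 702.9 rad/s.
Step 3 — f₀ = ω₀/(2π) = 111.9 Hz.
Step 4 — Series Q: Q = ω₀L/R = 702.9·0.0115/1000 = 0.008083.
Step 5 — 3dB bandwidth: Δω = ω₀/Q = 8.696e+04 rad/s; BW = Δω/(2π) = 1.384e+04 Hz.

(a) f₀ = 111.9 Hz  (b) Q = 0.008083  (c) BW = 1.384e+04 Hz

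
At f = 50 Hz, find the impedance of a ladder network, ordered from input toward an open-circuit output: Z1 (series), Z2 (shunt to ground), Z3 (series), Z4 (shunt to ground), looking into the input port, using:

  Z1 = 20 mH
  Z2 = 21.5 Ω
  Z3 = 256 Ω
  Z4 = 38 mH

Step 1 — Angular frequency: ω = 2π·f = 2π·50 = 314.2 rad/s.
Step 2 — Component impedances:
  Z1: Z = jωL = j·314.2·0.02 = 0 + j6.283 Ω
  Z2: Z = R = 21.5 Ω
  Z3: Z = R = 256 Ω
  Z4: Z = jωL = j·314.2·0.038 = 0 + j11.94 Ω
Step 3 — Ladder network (open output): work backward from the far end, alternating series and parallel combinations. Z_in = 19.84 + j6.355 Ω = 20.83∠17.8° Ω.

Z = 19.84 + j6.355 Ω = 20.83∠17.8° Ω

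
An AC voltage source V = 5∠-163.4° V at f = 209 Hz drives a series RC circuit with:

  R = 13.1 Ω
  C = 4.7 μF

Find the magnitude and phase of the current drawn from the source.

Step 1 — Angular frequency: ω = 2π·f = 2π·209 = 1313 rad/s.
Step 2 — Component impedances:
  R: Z = R = 13.1 Ω
  C: Z = 1/(jωC) = -j/(ω·C) = 0 - j162 Ω
Step 3 — Series combination: Z_total = R + C = 13.1 - j162 Ω = 162.6∠-85.4° Ω.
Step 4 — Source phasor: V = 5∠-163.4° V = -4.792 - j1.428 V.
Step 5 — Ohm's law: I = V / Z_total = (-4.792 - j1.428) / (13.1 - j162) = 0.006383 - j0.03009 A.
Step 6 — Convert to polar: |I| = 0.03076 A, ∠I = -78.0°.

I = 0.03076∠-78.0° A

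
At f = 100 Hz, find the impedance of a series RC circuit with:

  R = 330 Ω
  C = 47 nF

Step 1 — Angular frequency: ω = 2π·f = 2π·100 = 628.3 rad/s.
Step 2 — Component impedances:
  R: Z = R = 330 Ω
  C: Z = 1/(jωC) = -j/(ω·C) = 0 - j3.386e+04 Ω
Step 3 — Series combination: Z_total = R + C = 330 - j3.386e+04 Ω = 3.386e+04∠-89.4° Ω.

Z = 330 - j3.386e+04 Ω = 3.386e+04∠-89.4° Ω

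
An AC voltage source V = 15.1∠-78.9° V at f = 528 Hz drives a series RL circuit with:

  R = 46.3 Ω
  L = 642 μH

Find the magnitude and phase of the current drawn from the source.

Step 1 — Angular frequency: ω = 2π·f = 2π·528 = 3318 rad/s.
Step 2 — Component impedances:
  R: Z = R = 46.3 Ω
  L: Z = jωL = j·3318·0.000642 = 0 + j2.13 Ω
Step 3 — Series combination: Z_total = R + L = 46.3 + j2.13 Ω = 46.35∠2.6° Ω.
Step 4 — Source phasor: V = 15.1∠-78.9° V = 2.907 - j14.82 V.
Step 5 — Ohm's law: I = V / Z_total = (2.907 - j14.82) / (46.3 + j2.13) = 0.04796 - j0.3222 A.
Step 6 — Convert to polar: |I| = 0.3258 A, ∠I = -81.5°.

I = 0.3258∠-81.5° A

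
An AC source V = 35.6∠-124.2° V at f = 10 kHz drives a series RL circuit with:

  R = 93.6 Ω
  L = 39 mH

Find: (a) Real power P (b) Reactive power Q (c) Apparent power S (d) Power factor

Step 1 — Angular frequency: ω = 2π·f = 2π·1e+04 = 6.283e+04 rad/s.
Step 2 — Component impedances:
  R: Z = R = 93.6 Ω
  L: Z = jωL = j·6.283e+04·0.039 = 0 + j2450 Ω
Step 3 — Series combination: Z_total = R + L = 93.6 + j2450 Ω = 2452∠87.8° Ω.
Step 4 — Source phasor: V = 35.6∠-124.2° V = -20.01 - j29.44 V.
Step 5 — Current: I = V / Z = -0.01231 + j0.007696 A = 0.01452∠148.0° A.
Step 6 — Complex power: S = V·I* = 0.01973 + j0.5164 VA.
Step 7 — Real power: P = Re(S) = 0.01973 W.
Step 8 — Reactive power: Q = Im(S) = 0.5164 VAR.
Step 9 — Apparent power: |S| = 0.5168 VA.
Step 10 — Power factor: PF = P/|S| = 0.03817 (lagging).

(a) P = 0.01973 W  (b) Q = 0.5164 VAR  (c) S = 0.5168 VA  (d) PF = 0.03817 (lagging)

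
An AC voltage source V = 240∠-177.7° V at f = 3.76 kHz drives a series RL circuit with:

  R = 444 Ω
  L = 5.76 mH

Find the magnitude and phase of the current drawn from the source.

Step 1 — Angular frequency: ω = 2π·f = 2π·3760 = 2.362e+04 rad/s.
Step 2 — Component impedances:
  R: Z = R = 444 Ω
  L: Z = jωL = j·2.362e+04·0.00576 = 0 + j136.1 Ω
Step 3 — Series combination: Z_total = R + L = 444 + j136.1 Ω = 464.4∠17.0° Ω.
Step 4 — Source phasor: V = 240∠-177.7° V = -239.8 - j9.632 V.
Step 5 — Ohm's law: I = V / Z_total = (-239.8 - j9.632) / (444 + j136.1) = -0.4998 + j0.1315 A.
Step 6 — Convert to polar: |I| = 0.5168 A, ∠I = 165.3°.

I = 0.5168∠165.3° A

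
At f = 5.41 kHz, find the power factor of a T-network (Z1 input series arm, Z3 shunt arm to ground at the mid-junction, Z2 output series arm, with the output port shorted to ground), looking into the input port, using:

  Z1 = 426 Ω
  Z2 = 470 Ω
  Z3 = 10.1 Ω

Step 1 — Angular frequency: ω = 2π·f = 2π·5410 = 3.399e+04 rad/s.
Step 2 — Component impedances:
  Z1: Z = R = 426 Ω
  Z2: Z = R = 470 Ω
  Z3: Z = R = 10.1 Ω
Step 3 — With the output port shorted to ground, the output series arm Z2 runs from the junction to ground; the shunt arm Z3 also runs from the junction to ground. They appear in parallel: Z3 || Z2 = 9.888 Ω.
Step 4 — Series with input arm Z1: Z_in = Z1 + (Z3 || Z2) = 435.9 Ω = 435.9∠0.0° Ω.
Step 5 — Power factor: PF = cos(φ) = Re(Z)/|Z| = 435.9/435.9 = 1.
Step 6 — Type: Im(Z) = 0 ⇒ unity (phase φ = 0.0°).

PF = 1 (unity, φ = 0.0°)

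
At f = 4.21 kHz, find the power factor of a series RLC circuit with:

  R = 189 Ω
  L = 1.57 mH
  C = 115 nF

Step 1 — Angular frequency: ω = 2π·f = 2π·4210 = 2.645e+04 rad/s.
Step 2 — Component impedances:
  R: Z = R = 189 Ω
  L: Z = jωL = j·2.645e+04·0.00157 = 0 + j41.53 Ω
  C: Z = 1/(jωC) = -j/(ω·C) = 0 - j328.7 Ω
Step 3 — Series combination: Z_total = R + L + C = 189 - j287.2 Ω = 343.8∠-56.7° Ω.
Step 4 — Power factor: PF = cos(φ) = Re(Z)/|Z| = 189/343.8 = 0.5497.
Step 5 — Type: Im(Z) = -287.2 ⇒ leading (phase φ = -56.7°).

PF = 0.5497 (leading, φ = -56.7°)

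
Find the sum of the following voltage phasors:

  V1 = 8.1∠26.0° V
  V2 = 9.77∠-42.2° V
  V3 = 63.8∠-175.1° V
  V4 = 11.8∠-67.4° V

Step 1 — Convert each phasor to rectangular form:
  V1 = 8.1·(cos(26.0°) + j·sin(26.0°)) = 7.28 + j3.551 V
  V2 = 9.77·(cos(-42.2°) + j·sin(-42.2°)) = 7.238 - j6.563 V
  V3 = 63.8·(cos(-175.1°) + j·sin(-175.1°)) = -63.57 - j5.45 V
  V4 = 11.8·(cos(-67.4°) + j·sin(-67.4°)) = 4.535 - j10.89 V
Step 2 — Sum components: V_total = -44.51 - j19.36 V.
Step 3 — Convert to polar: |V_total| = 48.54 V, ∠V_total = -156.5°.

V_total = 48.54∠-156.5° V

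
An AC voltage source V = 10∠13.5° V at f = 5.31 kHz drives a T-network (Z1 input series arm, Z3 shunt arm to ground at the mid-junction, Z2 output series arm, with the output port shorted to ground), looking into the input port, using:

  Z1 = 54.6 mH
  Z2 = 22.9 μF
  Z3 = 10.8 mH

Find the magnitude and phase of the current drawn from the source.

Step 1 — Angular frequency: ω = 2π·f = 2π·5310 = 3.336e+04 rad/s.
Step 2 — Component impedances:
  Z1: Z = jωL = j·3.336e+04·0.0546 = 0 + j1822 Ω
  Z2: Z = 1/(jωC) = -j/(ω·C) = 0 - j1.309 Ω
  Z3: Z = jωL = j·3.336e+04·0.0108 = 0 + j360.3 Ω
Step 3 — With the output port shorted to ground, the output series arm Z2 runs from the junction to ground; the shunt arm Z3 also runs from the junction to ground. They appear in parallel: Z3 || Z2 = 0 - j1.314 Ω.
Step 4 — Series with input arm Z1: Z_in = Z1 + (Z3 || Z2) = 0 + j1820 Ω = 1820∠90.0° Ω.
Step 5 — Source phasor: V = 10∠13.5° V = 9.724 + j2.334 V.
Step 6 — Ohm's law: I = V / Z_total = (9.724 + j2.334) / (0 + j1820) = 0.001282 - j0.005342 A.
Step 7 — Convert to polar: |I| = 0.005493 A, ∠I = -76.5°.

I = 0.005493∠-76.5° A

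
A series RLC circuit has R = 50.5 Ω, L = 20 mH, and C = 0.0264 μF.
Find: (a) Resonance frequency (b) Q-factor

Step 1 — Resonance condition Im(Z)=0 gives ω₀ = 1/√(LC).
Step 2 — ω₀ = 1/√(0.02·2.64e-08) = 4.352e+04 rad/s.
Step 3 — f₀ = ω₀/(2π) = 6926 Hz.
Step 4 — Series Q: Q = ω₀L/R = 4.352e+04·0.02/50.5 = 17.24.

(a) f₀ = 6926 Hz  (b) Q = 17.24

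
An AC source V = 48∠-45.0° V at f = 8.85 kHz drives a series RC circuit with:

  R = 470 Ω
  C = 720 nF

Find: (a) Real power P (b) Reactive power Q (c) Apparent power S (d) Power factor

Step 1 — Angular frequency: ω = 2π·f = 2π·8850 = 5.561e+04 rad/s.
Step 2 — Component impedances:
  R: Z = R = 470 Ω
  C: Z = 1/(jωC) = -j/(ω·C) = 0 - j24.98 Ω
Step 3 — Series combination: Z_total = R + C = 470 - j24.98 Ω = 470.7∠-3.0° Ω.
Step 4 — Source phasor: V = 48∠-45.0° V = 33.94 - j33.94 V.
Step 5 — Current: I = V / Z = 0.07584 - j0.06818 A = 0.102∠-42.0° A.
Step 6 — Complex power: S = V·I* = 4.888 - j0.2598 VA.
Step 7 — Real power: P = Re(S) = 4.888 W.
Step 8 — Reactive power: Q = Im(S) = -0.2598 VAR.
Step 9 — Apparent power: |S| = 4.895 VA.
Step 10 — Power factor: PF = P/|S| = 0.9986 (leading).

(a) P = 4.888 W  (b) Q = -0.2598 VAR  (c) S = 4.895 VA  (d) PF = 0.9986 (leading)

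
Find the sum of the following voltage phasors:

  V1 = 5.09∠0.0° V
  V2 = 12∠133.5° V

Step 1 — Convert each phasor to rectangular form:
  V1 = 5.09·(cos(0.0°) + j·sin(0.0°)) = 5.09 V
  V2 = 12·(cos(133.5°) + j·sin(133.5°)) = -8.26 + j8.704 V
Step 2 — Sum components: V_total = -3.17 + j8.704 V.
Step 3 — Convert to polar: |V_total| = 9.264 V, ∠V_total = 110.0°.

V_total = 9.264∠110.0° V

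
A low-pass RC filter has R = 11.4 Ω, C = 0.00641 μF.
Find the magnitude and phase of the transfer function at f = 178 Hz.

Step 1 — Angular frequency: ω = 2π·178 = 1118 rad/s.
Step 2 — Transfer function: H(jω) = 1/(1 + jωRC).
Step 3 — Denominator: 1 + jωRC = 1 + j·1118·11.4·6.41e-09 = 1 + j8.173e-05.
Step 4 — H = 1 - j8.173e-05.
Step 5 — Magnitude: |H| = 1 (-0.0 dB); phase: φ = -0.0°.

|H| = 1 (-0.0 dB), φ = -0.0°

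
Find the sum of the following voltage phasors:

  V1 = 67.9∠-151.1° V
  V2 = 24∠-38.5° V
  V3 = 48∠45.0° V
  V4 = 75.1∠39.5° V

Step 1 — Convert each phasor to rectangular form:
  V1 = 67.9·(cos(-151.1°) + j·sin(-151.1°)) = -59.44 - j32.81 V
  V2 = 24·(cos(-38.5°) + j·sin(-38.5°)) = 18.78 - j14.94 V
  V3 = 48·(cos(45.0°) + j·sin(45.0°)) = 33.94 + j33.94 V
  V4 = 75.1·(cos(39.5°) + j·sin(39.5°)) = 57.95 + j47.77 V
Step 2 — Sum components: V_total = 51.23 + j33.96 V.
Step 3 — Convert to polar: |V_total| = 61.46 V, ∠V_total = 33.5°.

V_total = 61.46∠33.5° V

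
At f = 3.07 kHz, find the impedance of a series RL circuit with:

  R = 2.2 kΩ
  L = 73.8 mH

Step 1 — Angular frequency: ω = 2π·f = 2π·3070 = 1.929e+04 rad/s.
Step 2 — Component impedances:
  R: Z = R = 2200 Ω
  L: Z = jωL = j·1.929e+04·0.0738 = 0 + j1424 Ω
Step 3 — Series combination: Z_total = R + L = 2200 + j1424 Ω = 2620∠32.9° Ω.

Z = 2200 + j1424 Ω = 2620∠32.9° Ω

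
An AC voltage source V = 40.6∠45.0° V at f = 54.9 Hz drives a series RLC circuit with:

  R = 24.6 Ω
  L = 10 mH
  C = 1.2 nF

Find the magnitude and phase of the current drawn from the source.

Step 1 — Angular frequency: ω = 2π·f = 2π·54.9 = 344.9 rad/s.
Step 2 — Component impedances:
  R: Z = R = 24.6 Ω
  L: Z = jωL = j·344.9·0.01 = 0 + j3.449 Ω
  C: Z = 1/(jωC) = -j/(ω·C) = 0 - j2.416e+06 Ω
Step 3 — Series combination: Z_total = R + L + C = 24.6 - j2.416e+06 Ω = 2.416e+06∠-90.0° Ω.
Step 4 — Source phasor: V = 40.6∠45.0° V = 28.71 + j28.71 V.
Step 5 — Ohm's law: I = V / Z_total = (28.71 + j28.71) / (24.6 - j2.416e+06) = -1.188e-05 + j1.188e-05 A.
Step 6 — Convert to polar: |I| = 1.681e-05 A, ∠I = 135.0°.

I = 1.681e-05∠135.0° A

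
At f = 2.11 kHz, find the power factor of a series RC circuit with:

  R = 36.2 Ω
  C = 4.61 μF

Step 1 — Angular frequency: ω = 2π·f = 2π·2110 = 1.326e+04 rad/s.
Step 2 — Component impedances:
  R: Z = R = 36.2 Ω
  C: Z = 1/(jωC) = -j/(ω·C) = 0 - j16.36 Ω
Step 3 — Series combination: Z_total = R + C = 36.2 - j16.36 Ω = 39.73∠-24.3° Ω.
Step 4 — Power factor: PF = cos(φ) = Re(Z)/|Z| = 36.2/39.73 = 0.9112.
Step 5 — Type: Im(Z) = -16.36 ⇒ leading (phase φ = -24.3°).

PF = 0.9112 (leading, φ = -24.3°)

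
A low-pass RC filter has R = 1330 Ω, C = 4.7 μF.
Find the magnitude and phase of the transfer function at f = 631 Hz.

Step 1 — Angular frequency: ω = 2π·631 = 3965 rad/s.
Step 2 — Transfer function: H(jω) = 1/(1 + jωRC).
Step 3 — Denominator: 1 + jωRC = 1 + j·3965·1330·4.7e-06 = 1 + j24.78.
Step 4 — H = 0.001625 - j0.04028.
Step 5 — Magnitude: |H| = 0.04032 (-27.9 dB); phase: φ = -87.7°.

|H| = 0.04032 (-27.9 dB), φ = -87.7°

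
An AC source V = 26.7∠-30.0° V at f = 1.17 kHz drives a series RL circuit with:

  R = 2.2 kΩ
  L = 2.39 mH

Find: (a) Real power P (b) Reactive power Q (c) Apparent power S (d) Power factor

Step 1 — Angular frequency: ω = 2π·f = 2π·1170 = 7351 rad/s.
Step 2 — Component impedances:
  R: Z = R = 2200 Ω
  L: Z = jωL = j·7351·0.00239 = 0 + j17.57 Ω
Step 3 — Series combination: Z_total = R + L = 2200 + j17.57 Ω = 2200∠0.5° Ω.
Step 4 — Source phasor: V = 26.7∠-30.0° V = 23.12 - j13.35 V.
Step 5 — Current: I = V / Z = 0.01046 - j0.006152 A = 0.01214∠-30.5° A.
Step 6 — Complex power: S = V·I* = 0.324 + j0.002588 VA.
Step 7 — Real power: P = Re(S) = 0.324 W.
Step 8 — Reactive power: Q = Im(S) = 0.002588 VAR.
Step 9 — Apparent power: |S| = 0.324 VA.
Step 10 — Power factor: PF = P/|S| = 1 (lagging).

(a) P = 0.324 W  (b) Q = 0.002588 VAR  (c) S = 0.324 VA  (d) PF = 1 (lagging)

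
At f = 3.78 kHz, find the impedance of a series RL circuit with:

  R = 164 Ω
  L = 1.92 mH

Step 1 — Angular frequency: ω = 2π·f = 2π·3780 = 2.375e+04 rad/s.
Step 2 — Component impedances:
  R: Z = R = 164 Ω
  L: Z = jωL = j·2.375e+04·0.00192 = 0 + j45.6 Ω
Step 3 — Series combination: Z_total = R + L = 164 + j45.6 Ω = 170.2∠15.5° Ω.

Z = 164 + j45.6 Ω = 170.2∠15.5° Ω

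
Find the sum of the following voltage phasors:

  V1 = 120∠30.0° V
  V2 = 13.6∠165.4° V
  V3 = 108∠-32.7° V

Step 1 — Convert each phasor to rectangular form:
  V1 = 120·(cos(30.0°) + j·sin(30.0°)) = 103.9 + j60 V
  V2 = 13.6·(cos(165.4°) + j·sin(165.4°)) = -13.16 + j3.428 V
  V3 = 108·(cos(-32.7°) + j·sin(-32.7°)) = 90.88 - j58.35 V
Step 2 — Sum components: V_total = 181.6 + j5.082 V.
Step 3 — Convert to polar: |V_total| = 181.7 V, ∠V_total = 1.6°.

V_total = 181.7∠1.6° V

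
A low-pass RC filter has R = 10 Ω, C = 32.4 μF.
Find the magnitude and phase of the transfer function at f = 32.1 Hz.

Step 1 — Angular frequency: ω = 2π·32.1 = 201.7 rad/s.
Step 2 — Transfer function: H(jω) = 1/(1 + jωRC).
Step 3 — Denominator: 1 + jωRC = 1 + j·201.7·10·3.24e-05 = 1 + j0.06535.
Step 4 — H = 0.9957 - j0.06507.
Step 5 — Magnitude: |H| = 0.9979 (-0.0 dB); phase: φ = -3.7°.

|H| = 0.9979 (-0.0 dB), φ = -3.7°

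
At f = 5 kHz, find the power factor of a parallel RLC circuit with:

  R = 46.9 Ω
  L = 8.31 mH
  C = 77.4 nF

Step 1 — Angular frequency: ω = 2π·f = 2π·5000 = 3.142e+04 rad/s.
Step 2 — Component impedances:
  R: Z = R = 46.9 Ω
  L: Z = jωL = j·3.142e+04·0.00831 = 0 + j261.1 Ω
  C: Z = 1/(jωC) = -j/(ω·C) = 0 - j411.3 Ω
Step 3 — Parallel combination: 1/Z_total = 1/R + 1/L + 1/C; Z_total = 46.7 + j3.064 Ω = 46.8∠3.8° Ω.
Step 4 — Power factor: PF = cos(φ) = Re(Z)/|Z| = 46.7/46.8 = 0.9979.
Step 5 — Type: Im(Z) = 3.064 ⇒ lagging (phase φ = 3.8°).

PF = 0.9979 (lagging, φ = 3.8°)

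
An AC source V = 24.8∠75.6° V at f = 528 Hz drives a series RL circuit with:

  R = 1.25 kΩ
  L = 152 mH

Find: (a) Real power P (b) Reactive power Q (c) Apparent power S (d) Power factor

Step 1 — Angular frequency: ω = 2π·f = 2π·528 = 3318 rad/s.
Step 2 — Component impedances:
  R: Z = R = 1250 Ω
  L: Z = jωL = j·3318·0.152 = 0 + j504.3 Ω
Step 3 — Series combination: Z_total = R + L = 1250 + j504.3 Ω = 1348∠22.0° Ω.
Step 4 — Source phasor: V = 24.8∠75.6° V = 6.168 + j24.02 V.
Step 5 — Current: I = V / Z = 0.01091 + j0.01482 A = 0.0184∠53.6° A.
Step 6 — Complex power: S = V·I* = 0.4232 + j0.1707 VA.
Step 7 — Real power: P = Re(S) = 0.4232 W.
Step 8 — Reactive power: Q = Im(S) = 0.1707 VAR.
Step 9 — Apparent power: |S| = 0.4563 VA.
Step 10 — Power factor: PF = P/|S| = 0.9274 (lagging).

(a) P = 0.4232 W  (b) Q = 0.1707 VAR  (c) S = 0.4563 VA  (d) PF = 0.9274 (lagging)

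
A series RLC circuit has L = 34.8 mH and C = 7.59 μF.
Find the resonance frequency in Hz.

Step 1 — Resonance condition Im(Z)=0 gives ω₀ = 1/√(LC).
Step 2 — ω₀ = 1/√(0.0348·7.59e-06) = 1946 rad/s.
Step 3 — f₀ = ω₀/(2π) = 309.7 Hz.

f₀ = 309.7 Hz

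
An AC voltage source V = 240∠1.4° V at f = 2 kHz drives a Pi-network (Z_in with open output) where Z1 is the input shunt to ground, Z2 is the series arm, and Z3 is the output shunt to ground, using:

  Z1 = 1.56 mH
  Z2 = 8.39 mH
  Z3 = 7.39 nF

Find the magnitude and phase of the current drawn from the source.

Step 1 — Angular frequency: ω = 2π·f = 2π·2000 = 1.257e+04 rad/s.
Step 2 — Component impedances:
  Z1: Z = jωL = j·1.257e+04·0.00156 = 0 + j19.6 Ω
  Z2: Z = jωL = j·1.257e+04·0.00839 = 0 + j105.4 Ω
  Z3: Z = 1/(jωC) = -j/(ω·C) = 0 - j1.077e+04 Ω
Step 3 — With open output, the series arm Z2 and the output shunt Z3 appear in series to ground: Z2 + Z3 = 0 - j1.066e+04 Ω.
Step 4 — Parallel with input shunt Z1: Z_in = Z1 || (Z2 + Z3) = 0 + j19.64 Ω = 19.64∠90.0° Ω.
Step 5 — Source phasor: V = 240∠1.4° V = 239.9 + j5.864 V.
Step 6 — Ohm's law: I = V / Z_total = (239.9 + j5.864) / (0 + j19.64) = 0.2986 - j12.22 A.
Step 7 — Convert to polar: |I| = 12.22 A, ∠I = -88.6°.

I = 12.22∠-88.6° A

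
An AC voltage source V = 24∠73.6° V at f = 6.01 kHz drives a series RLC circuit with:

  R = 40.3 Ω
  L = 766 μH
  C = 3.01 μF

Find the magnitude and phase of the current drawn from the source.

Step 1 — Angular frequency: ω = 2π·f = 2π·6010 = 3.776e+04 rad/s.
Step 2 — Component impedances:
  R: Z = R = 40.3 Ω
  L: Z = jωL = j·3.776e+04·0.000766 = 0 + j28.93 Ω
  C: Z = 1/(jωC) = -j/(ω·C) = 0 - j8.798 Ω
Step 3 — Series combination: Z_total = R + L + C = 40.3 + j20.13 Ω = 45.05∠26.5° Ω.
Step 4 — Source phasor: V = 24∠73.6° V = 6.776 + j23.02 V.
Step 5 — Ohm's law: I = V / Z_total = (6.776 + j23.02) / (40.3 + j20.13) = 0.3629 + j0.39 A.
Step 6 — Convert to polar: |I| = 0.5328 A, ∠I = 47.1°.

I = 0.5328∠47.1° A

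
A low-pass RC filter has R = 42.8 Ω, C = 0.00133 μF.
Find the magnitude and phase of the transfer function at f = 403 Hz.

Step 1 — Angular frequency: ω = 2π·403 = 2532 rad/s.
Step 2 — Transfer function: H(jω) = 1/(1 + jωRC).
Step 3 — Denominator: 1 + jωRC = 1 + j·2532·42.8·1.33e-09 = 1 + j0.0001441.
Step 4 — H = 1 - j0.0001441.
Step 5 — Magnitude: |H| = 1 (-0.0 dB); phase: φ = -0.0°.

|H| = 1 (-0.0 dB), φ = -0.0°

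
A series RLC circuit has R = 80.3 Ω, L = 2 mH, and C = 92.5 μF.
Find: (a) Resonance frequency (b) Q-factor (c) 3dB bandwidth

Step 1 — Resonance condition Im(Z)=0 gives ω₀ = 1/√(LC).
Step 2 — ω₀ = 1/√(0.002·9.25e-05) = 2325 rad/s.
Step 3 — f₀ = ω₀/(2π) = 370 Hz.
Step 4 — Series Q: Q = ω₀L/R = 2325·0.002/80.3 = 0.05791.
Step 5 — 3dB bandwidth: Δω = ω₀/Q = 4.015e+04 rad/s; BW = Δω/(2π) = 6390 Hz.

(a) f₀ = 370 Hz  (b) Q = 0.05791  (c) BW = 6390 Hz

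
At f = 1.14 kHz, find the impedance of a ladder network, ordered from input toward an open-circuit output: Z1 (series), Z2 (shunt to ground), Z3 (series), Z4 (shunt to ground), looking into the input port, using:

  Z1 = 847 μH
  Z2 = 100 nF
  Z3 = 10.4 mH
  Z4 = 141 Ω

Step 1 — Angular frequency: ω = 2π·f = 2π·1140 = 7163 rad/s.
Step 2 — Component impedances:
  Z1: Z = jωL = j·7163·0.000847 = 0 + j6.067 Ω
  Z2: Z = 1/(jωC) = -j/(ω·C) = 0 - j1396 Ω
  Z3: Z = jωL = j·7163·0.0104 = 0 + j74.49 Ω
  Z4: Z = R = 141 Ω
Step 3 — Ladder network (open output): work backward from the far end, alternating series and parallel combinations. Z_in = 155.6 + j68.16 Ω = 169.8∠23.7° Ω.

Z = 155.6 + j68.16 Ω = 169.8∠23.7° Ω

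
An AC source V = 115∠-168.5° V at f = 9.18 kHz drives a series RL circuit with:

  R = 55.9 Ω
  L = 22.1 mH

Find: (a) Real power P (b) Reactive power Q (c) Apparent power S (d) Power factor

Step 1 — Angular frequency: ω = 2π·f = 2π·9180 = 5.768e+04 rad/s.
Step 2 — Component impedances:
  R: Z = R = 55.9 Ω
  L: Z = jωL = j·5.768e+04·0.0221 = 0 + j1275 Ω
Step 3 — Series combination: Z_total = R + L = 55.9 + j1275 Ω = 1276∠87.5° Ω.
Step 4 — Source phasor: V = 115∠-168.5° V = -112.7 - j22.93 V.
Step 5 — Current: I = V / Z = -0.02182 + j0.08745 A = 0.09013∠104.0° A.
Step 6 — Complex power: S = V·I* = 0.4541 + j10.35 VA.
Step 7 — Real power: P = Re(S) = 0.4541 W.
Step 8 — Reactive power: Q = Im(S) = 10.35 VAR.
Step 9 — Apparent power: |S| = 10.36 VA.
Step 10 — Power factor: PF = P/|S| = 0.04381 (lagging).

(a) P = 0.4541 W  (b) Q = 10.35 VAR  (c) S = 10.36 VA  (d) PF = 0.04381 (lagging)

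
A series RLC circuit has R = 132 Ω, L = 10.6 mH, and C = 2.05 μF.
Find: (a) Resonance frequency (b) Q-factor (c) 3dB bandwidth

Step 1 — Resonance condition Im(Z)=0 gives ω₀ = 1/√(LC).
Step 2 — ω₀ = 1/√(0.0106·2.05e-06) = 6784 rad/s.
Step 3 — f₀ = ω₀/(2π) = 1080 Hz.
Step 4 — Series Q: Q = ω₀L/R = 6784·0.0106/132 = 0.5448.
Step 5 — 3dB bandwidth: Δω = ω₀/Q = 1.245e+04 rad/s; BW = Δω/(2π) = 1982 Hz.

(a) f₀ = 1080 Hz  (b) Q = 0.5448  (c) BW = 1982 Hz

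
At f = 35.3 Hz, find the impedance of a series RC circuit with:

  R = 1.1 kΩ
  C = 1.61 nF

Step 1 — Angular frequency: ω = 2π·f = 2π·35.3 = 221.8 rad/s.
Step 2 — Component impedances:
  R: Z = R = 1100 Ω
  C: Z = 1/(jωC) = -j/(ω·C) = 0 - j2.8e+06 Ω
Step 3 — Series combination: Z_total = R + C = 1100 - j2.8e+06 Ω = 2.8e+06∠-90.0° Ω.

Z = 1100 - j2.8e+06 Ω = 2.8e+06∠-90.0° Ω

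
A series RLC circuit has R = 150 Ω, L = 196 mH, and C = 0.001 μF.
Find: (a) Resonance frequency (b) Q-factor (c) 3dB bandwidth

Step 1 — Resonance: ω₀ = 1/√(LC) = 1/√(0.196·1e-09) = 7.143e+04 rad/s.
Step 2 — f₀ = ω₀/(2π) = 1.137e+04 Hz.
Step 3 — Series Q: Q = ω₀L/R = 7.143e+04·0.196/150 = 93.33.
Step 4 — Bandwidth: Δω = ω₀/Q = 765.3 rad/s; BW = Δω/(2π) = 121.8 Hz.

(a) f₀ = 1.137e+04 Hz  (b) Q = 93.33  (c) BW = 121.8 Hz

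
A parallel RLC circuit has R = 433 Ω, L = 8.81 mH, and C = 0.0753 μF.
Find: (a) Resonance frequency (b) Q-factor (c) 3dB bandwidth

Step 1 — Resonance: ω₀ = 1/√(LC) = 1/√(0.00881·7.53e-08) = 3.883e+04 rad/s.
Step 2 — f₀ = ω₀/(2π) = 6179 Hz.
Step 3 — Parallel Q: Q = R/(ω₀L) = 433/(3.883e+04·0.00881) = 1.266.
Step 4 — Bandwidth: Δω = ω₀/Q = 3.067e+04 rad/s; BW = Δω/(2π) = 4881 Hz.

(a) f₀ = 6179 Hz  (b) Q = 1.266  (c) BW = 4881 Hz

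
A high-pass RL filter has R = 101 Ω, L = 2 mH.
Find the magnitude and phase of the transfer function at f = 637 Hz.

Step 1 — Angular frequency: ω = 2π·637 = 4002 rad/s.
Step 2 — Transfer function: H(jω) = jωL/(R + jωL).
Step 3 — Numerator jωL = j·8.005; denominator R + jωL = 101 + j8.005.
Step 4 — H = 0.006242 + j0.07876.
Step 5 — Magnitude: |H| = 0.07901 (-22.0 dB); phase: φ = 85.5°.

|H| = 0.07901 (-22.0 dB), φ = 85.5°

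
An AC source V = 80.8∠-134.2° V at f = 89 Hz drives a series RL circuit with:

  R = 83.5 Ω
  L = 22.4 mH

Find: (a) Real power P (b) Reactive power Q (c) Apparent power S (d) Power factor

Step 1 — Angular frequency: ω = 2π·f = 2π·89 = 559.2 rad/s.
Step 2 — Component impedances:
  R: Z = R = 83.5 Ω
  L: Z = jωL = j·559.2·0.0224 = 0 + j12.53 Ω
Step 3 — Series combination: Z_total = R + L = 83.5 + j12.53 Ω = 84.43∠8.5° Ω.
Step 4 — Source phasor: V = 80.8∠-134.2° V = -56.33 - j57.93 V.
Step 5 — Current: I = V / Z = -0.7616 - j0.5795 A = 0.957∠-142.7° A.
Step 6 — Complex power: S = V·I* = 76.47 + j11.47 VA.
Step 7 — Real power: P = Re(S) = 76.47 W.
Step 8 — Reactive power: Q = Im(S) = 11.47 VAR.
Step 9 — Apparent power: |S| = 77.32 VA.
Step 10 — Power factor: PF = P/|S| = 0.9889 (lagging).

(a) P = 76.47 W  (b) Q = 11.47 VAR  (c) S = 77.32 VA  (d) PF = 0.9889 (lagging)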